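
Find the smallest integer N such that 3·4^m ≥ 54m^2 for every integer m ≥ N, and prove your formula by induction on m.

N = 5

At m = 4: 768 < 864, so the inequality fails and N ≥ 5. We prove 3·4^m ≥ 54m^2 for all m ≥ 5.
For the base case m = 5: 3·4^m = 3072 and 54m^2 = 1350, so 3072 ≥ 1350.
For the inductive step, assume it holds for an arbitrary k ≥ 5, so 3·4^k ≥ 54k^2.
Then 3·4^(k + 1) = 4·(3·4^k) ≥ 4·(54k^2).
Also, for k ≥ 5 we have 4·(54k^2) ≥ 54(k+1)^2, since 4 ≥ (1 + 1/k)^2 for all k ≥ 5.
Combining, 3·4^(k + 1) ≥ 54(k+1)^2.
This completes the induction.
Hence the smallest such N is 5.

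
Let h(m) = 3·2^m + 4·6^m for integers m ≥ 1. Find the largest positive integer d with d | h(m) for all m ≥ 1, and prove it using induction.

Computing the first values: h(1) = 30 and h(2) = 156; gcd(30, 156) = 6, so d ≤ 6.
We prove 6 | 3·2^m + 4·6^m for all m ≥ 1 by induction on m.
Base case (m = 1): h(1) = 30 = 6·(5), so 6 | h(1).
Inductive step: assume the claim holds for m = k, i.e. 6 | h(k). Then
h(k+1) − 6·h(k) = (3·2^(k+1) + 4·6^(k+1)) − 6·(3·2^k + 4·6^k) = (3)·2^k·(2 − 6) = (-12)·2^k. Since 6 | h(k) by the inductive hypothesis, 6 | 6·h(k); and 6 | -12 since -12 = 6·-2. Therefore 6 | h(k+1).
By induction, the statement is established for all m ≥ 1.
Therefore the largest such d is 6.

d = 6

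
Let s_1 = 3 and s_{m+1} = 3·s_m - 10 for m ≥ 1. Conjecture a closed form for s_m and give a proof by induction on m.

Computing the first terms: s_1 = 3, s_2 = -1, s_3 = -13. This suggests s_m = -2·3^(m - 1) + 5.
Base case (m = 1): the formula gives 3 = 3 = s_1.
Suppose the result is true for m = p, so s_p = -2·3^(p - 1) + 5.
Then s_{p+1} = 3·s_p - 10 = 3·(-2·3^(p - 1) + 5) - 10 = -2·3^p + 5 = -2·3^((p+1) - 1) + 5,
which is the claimed formula at m = p+1.
By the principle of mathematical induction, the result holds for all m ≥ 1.

s_m = -2·3^(m - 1) + 5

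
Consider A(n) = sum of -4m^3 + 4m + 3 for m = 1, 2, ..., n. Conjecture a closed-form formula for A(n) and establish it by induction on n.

A(n) = -n(n^3 + 2n^2 - n - 5)

We claim A(n) = -n(n^3 + 2n^2 - n - 5) for all n ≥ 1.
When n = 1: A(1) = 3, and the closed form gives 3. They agree.
Inductive step: assume the claim holds for n = m, so A(m) = m(-m^3 - 2m^2 + m + 5).
Then A(m+1) = A(m) + (4m - 4(m + 1)^3 + 7) = (m(-m^3 - 2m^2 + m + 5)) + (4m - 4(m + 1)^3 + 7).
Simplifying, A(m+1) = -(m + 1)(m^3 + 5m^2 + 6m - 3) = -(m+1)((m+1)^3 + 2(m+1)^2 - (m+1) - 5),
which is the closed form with n = m+1.
This completes the induction.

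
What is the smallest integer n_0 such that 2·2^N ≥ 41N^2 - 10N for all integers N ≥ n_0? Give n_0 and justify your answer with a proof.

At N = 11: 4096 < 4851, so the inequality fails and n_0 ≥ 12. We prove 2·2^N ≥ 41N^2 - 10N for all N ≥ 12.
Base step (N = 12): 2·2^N = 8192 and 41N^2 - 10N = 5784, so 8192 ≥ 5784.
Suppose the result is true for N = m, so 2·2^m ≥ 41m^2 - 10m.
Then 2·2^(m + 1) = 2·(2·2^m) ≥ 2·(41m^2 - 10m).
Also, for m ≥ 12 we have 2·(41m^2 - 10m) ≥ 41(m+1)^2 - 10(m+1), since 2·(41m^2 - 10m) − (41(m+1)^2 - 10(m+1)) = 41m^2 - 92m - 31, which is nonnegative for all m ≥ 12.
Combining, 2·2^(m + 1) ≥ 41(m+1)^2 - 10(m+1).
Hence, by induction on N, the claim holds for every N ≥ 12.
Hence the smallest such n_0 is 12.

n_0 = 12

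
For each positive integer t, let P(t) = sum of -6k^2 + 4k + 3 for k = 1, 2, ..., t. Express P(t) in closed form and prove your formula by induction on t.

P(t) = -t(2t^2 + t - 4)

We claim P(t) = -t(2t^2 + t - 4) for all t ≥ 1.
Base case (t = 1): P(1) = 1, and the closed form gives 1. They agree.
For the inductive step, assume it holds for an arbitrary k ≥ 1, so P(k) = k(-2k^2 - k + 4).
Then P(k+1) = P(k) + (-6k^2 - 8k + 1) = (k(-2k^2 - k + 4)) + (-6k^2 - 8k + 1).
Simplifying, P(k+1) = -(k + 1)(2k^2 + 5k - 1) = -(k+1)(2(k+1)^2 + (k+1) - 4),
which is the closed form with t = k+1.
By the principle of mathematical induction, the result holds for all t ≥ 1.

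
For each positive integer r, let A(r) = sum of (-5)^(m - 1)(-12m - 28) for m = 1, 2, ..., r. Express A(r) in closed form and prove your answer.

A(r) = (-5)^r(2r + 5) - 5

We claim A(r) = (-5)^r(2r + 5) - 5 for all r ≥ 1.
When r = 1: A(1) = -40, and the closed form gives -40. They agree.
Inductive step: suppose the statement holds for some m ≥ 1, so A(m) = (-5)^m(2m + 5) - 5.
Then A(m+1) = A(m) + ((-5)^m(-12m - 40)) = ((-5)^m(2m + 5) - 5) + ((-5)^m(-12m - 40)).
Simplifying, A(m+1) = -10(-5)^m·m - 35(-5)^m - 5 = (-5)^(m+1)(2(m+1) + 5) - 5,
which is the closed form with r = m+1.
This completes the induction.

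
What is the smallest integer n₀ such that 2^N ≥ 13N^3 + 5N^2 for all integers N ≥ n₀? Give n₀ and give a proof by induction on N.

n₀ = 16

At N = 15: 32768 < 45000, so the inequality fails and n₀ ≥ 16. We prove 2^N ≥ 13N^3 + 5N^2 for all N ≥ 16.
Base step (N = 16): 2^N = 65536 and 13N^3 + 5N^2 = 54528, so 65536 ≥ 54528.
Inductive step: suppose the statement holds for some p ≥ 16, so 2^p ≥ 13p^3 + 5p^2.
Then 2^(p + 1) = 2·(2^p) ≥ 2·(13p^3 + 5p^2).
Also, for p ≥ 16 we have 2·(13p^3 + 5p^2) ≥ 13(p+1)^3 + 5(p+1)^2, since 2·(13p^3 + 5p^2) − (13(p+1)^3 + 5(p+1)^2) = 13p^3 - 34p^2 - 49p - 18, which is nonnegative for all p ≥ 16.
Combining, 2^(p + 1) ≥ 13(p+1)^3 + 5(p+1)^2.
By the principle of mathematical induction, the result holds for all N ≥ 16.
Hence the smallest such n₀ is 16.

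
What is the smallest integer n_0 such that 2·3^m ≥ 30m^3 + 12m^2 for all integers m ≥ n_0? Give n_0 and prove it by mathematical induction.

At m = 8: 13122 < 16128, so the inequality fails and n_0 ≥ 9. We prove 2·3^m ≥ 30m^3 + 12m^2 for all m ≥ 9.
Base case (m = 9): 2·3^m = 39366 and 30m^3 + 12m^2 = 22842, so 39366 ≥ 22842.
Suppose the result is true for m = j, so 2·3^j ≥ 30j^3 + 12j^2.
Then 2·3^(j + 1) = 3·(2·3^j) ≥ 3·(30j^3 + 12j^2).
Also, for j ≥ 9 we have 3·(30j^3 + 12j^2) ≥ 30(j+1)^3 + 12(j+1)^2, since 3·(30j^3 + 12j^2) − (30(j+1)^3 + 12(j+1)^2) = 60j^3 - 66j^2 - 114j - 42, which is nonnegative for all j ≥ 9.
Combining, 2·3^(j + 1) ≥ 30(j+1)^3 + 12(j+1)^2.
By induction, the statement is established for all m ≥ 9.
Hence the smallest such n_0 is 9.

n_0 = 9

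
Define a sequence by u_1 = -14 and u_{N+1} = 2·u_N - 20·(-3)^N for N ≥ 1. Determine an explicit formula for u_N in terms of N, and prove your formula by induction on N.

u_N = 4(-3)^N - 2^N

Computing the first terms: u_1 = -14, u_2 = 32, u_3 = -116. This suggests u_N = 4(-3)^N - 2^N.
Base case (N = 1): the formula gives -14 = -14 = u_1.
For the inductive step, assume it holds for an arbitrary i ≥ 1, so u_i = 4(-3)^i - 2^i.
Then u_{i+1} = 2·u_i - 20·(-3)^i = 2·(4(-3)^i - 2^i) - 20·(-3)^i = 4(-3)^(i + 1) - 2^(i + 1),
which is the claimed formula at N = i+1.
By induction, the statement is established for all N ≥ 1.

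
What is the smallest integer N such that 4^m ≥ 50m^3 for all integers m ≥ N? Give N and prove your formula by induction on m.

At m = 7: 16384 < 17150, so the inequality fails and N ≥ 8. We prove 4^m ≥ 50m^3 for all m ≥ 8.
For the base case m = 8: 4^m = 65536 and 50m^3 = 25600, so 65536 ≥ 25600.
For the inductive step, assume it holds for an arbitrary j ≥ 8, so 4^j ≥ 50j^3.
Then 4^(j + 1) = 4·(4^j) ≥ 4·(50j^3).
Also, for j ≥ 8 we have 4·(50j^3) ≥ 50(j+1)^3, since 4 ≥ (1 + 1/j)^3 for all j ≥ 8.
Combining, 4^(j + 1) ≥ 50(j+1)^3.
By the principle of mathematical induction, the result holds for all m ≥ 8.
Hence the smallest such N is 8.

N = 8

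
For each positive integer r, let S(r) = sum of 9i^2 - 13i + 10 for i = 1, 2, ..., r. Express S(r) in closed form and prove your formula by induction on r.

S(r) = r(3r^2 - 2r + 5)

We claim S(r) = r(3r^2 - 2r + 5) for all r ≥ 1.
For the base case r = 1: S(1) = 6, and the closed form gives 6. They agree.
For the inductive step, assume it holds for an arbitrary i ≥ 1, so S(i) = i(3i^2 - 2i + 5).
Then S(i+1) = S(i) + (9i^2 + 5i + 6) = (i(3i^2 - 2i + 5)) + (9i^2 + 5i + 6).
Simplifying, S(i+1) = (i + 1)(3i^2 + 4i + 6) = (i+1)(3(i+1)^2 - 2(i+1) + 5),
which is the closed form with r = i+1.
By induction, the statement is established for all r ≥ 1.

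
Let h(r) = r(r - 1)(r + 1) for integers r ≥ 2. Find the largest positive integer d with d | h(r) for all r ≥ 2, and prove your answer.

d = 6

Computing the first values: h(2) = 6 and h(3) = 24; gcd(6, 24) = 6, so d ≤ 6.
We prove 6 | r(r - 1)(r + 1) for all r ≥ 2 by induction on r.
Base step (r = 2): h(2) = 6 = 6·(1), so 6 | h(2).
Suppose the result is true for r = j, i.e. 6 | h(j). Then
h(j+1) − h(j) = j·(j+1)·(j+2) − (j-1)·j·(j+1) = j·(j+1)·[(j+2) − (j-1)] = 3·j·(j+1). The product of 2 consecutive integers is divisible by (2)! = 2, so h(j+1) − h(j) is divisible by 3·2 = 6. By the inductive hypothesis 6 | h(j), hence 6 | h(j+1).
This completes the induction.
Therefore the largest such d is 6.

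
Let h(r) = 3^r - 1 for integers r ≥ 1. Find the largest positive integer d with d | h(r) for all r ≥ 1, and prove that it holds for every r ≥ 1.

d = 2

Computing the first values: h(1) = 2 and h(2) = 8; gcd(2, 8) = 2, so d ≤ 2.
We prove 2 | 3^r - 1 for all r ≥ 1 by induction on r.
For the base case r = 1: h(1) = 2 = 2·(1), so 2 | h(1).
Inductive step: assume the claim holds for r = i, i.e. 2 | h(i). Then
3^{i+1} − 1^{i+1} = 3·3^i − 1·1^i = 3·(3^i − 1^i) + (2)·1^i. The first term is divisible by 2 by the inductive hypothesis, and the second term (2)·1^i is divisible by 2 since 2 | 2. Hence 2 | h(i+1).
By the principle of mathematical induction, the result holds for all r ≥ 1.
Therefore the largest such d is 2.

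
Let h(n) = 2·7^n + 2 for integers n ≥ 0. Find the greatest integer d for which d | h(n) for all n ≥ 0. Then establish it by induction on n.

Computing the first values: h(0) = 4 and h(1) = 16; gcd(4, 16) = 4, so d ≤ 4.
We prove 4 | 2·7^n + 2 for all n ≥ 0 by induction on n.
For the base case n = 0: h(0) = 4 = 4·(1), so 4 | h(0).
Inductive step: suppose the statement holds for some r ≥ 0, i.e. 4 | h(r). Then
h(r+1) = 2·7^(r+1) + 2 = 7·(2·7^r + 2) - 12 = 7·h(r) - 12. The first term is divisible by 4 by the inductive hypothesis, and -12 is divisible by 4. Hence 4 | h(r+1).
By the principle of mathematical induction, the result holds for all n ≥ 0.
Therefore the largest such d is 4.

d = 4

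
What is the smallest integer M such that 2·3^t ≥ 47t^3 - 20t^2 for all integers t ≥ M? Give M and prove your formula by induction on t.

At t = 8: 13122 < 22784, so the inequality fails and M ≥ 9. We prove 2·3^t ≥ 47t^3 - 20t^2 for all t ≥ 9.
Base step (t = 9): 2·3^t = 39366 and 47t^3 - 20t^2 = 32643, so 39366 ≥ 32643.
Inductive step: suppose the statement holds for some j ≥ 9, so 2·3^j ≥ 47j^3 - 20j^2.
Then 2·3^(j + 1) = 3·(2·3^j) ≥ 3·(47j^3 - 20j^2).
Also, for j ≥ 9 we have 3·(47j^3 - 20j^2) ≥ 47(j+1)^3 - 20(j+1)^2, since 3·(47j^3 - 20j^2) − (47(j+1)^3 - 20(j+1)^2) = 94j^3 - 181j^2 - 101j - 27, which is nonnegative for all j ≥ 9.
Combining, 2·3^(j + 1) ≥ 47(j+1)^3 - 20(j+1)^2.
By induction, the statement is established for all t ≥ 9.
Hence the smallest such M is 9.

M = 9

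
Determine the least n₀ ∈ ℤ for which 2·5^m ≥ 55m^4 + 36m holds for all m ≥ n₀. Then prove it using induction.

n₀ = 7

At m = 6: 31250 < 71496, so the inequality fails and n₀ ≥ 7. We prove 2·5^m ≥ 55m^4 + 36m for all m ≥ 7.
For the base case m = 7: 2·5^m = 156250 and 55m^4 + 36m = 132307, so 156250 ≥ 132307.
Inductive step: suppose the statement holds for some p ≥ 7, so 2·5^p ≥ 55p^4 + 36p.
Then 2·5^(p + 1) = 5·(2·5^p) ≥ 5·(55p^4 + 36p).
Also, for p ≥ 7 we have 5·(55p^4 + 36p) ≥ 55(p+1)^4 + 36(p+1), since 5·(55p^4 + 36p) − (55(p+1)^4 + 36(p+1)) = 220p^4 - 220p^3 - 330p^2 - 76p - 91, which is nonnegative for all p ≥ 7.
Combining, 2·5^(p + 1) ≥ 55(p+1)^4 + 36(p+1).
This completes the induction.
Hence the smallest such n₀ is 7.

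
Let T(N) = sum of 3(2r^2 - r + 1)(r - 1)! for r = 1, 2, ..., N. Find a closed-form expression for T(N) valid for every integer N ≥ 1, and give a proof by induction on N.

T(N) = (6N + 3)N! - 3

We claim T(N) = (6N + 3)N! - 3 for all N ≥ 1.
For the base case N = 1: T(1) = 6, and the closed form gives 6. They agree.
For the inductive step, assume it holds for an arbitrary r ≥ 1, so T(r) = (6r + 3)r! - 3.
Then T(r+1) = T(r) + (3(2r^2 + 3r + 2)r!) = ((6r + 3)r! - 3) + (3(2r^2 + 3r + 2)r!).
Simplifying, T(r+1) = (6(r+1) + 3)(r+1)! - 3,
which is the closed form with N = r+1.
By induction, the statement is established for all N ≥ 1.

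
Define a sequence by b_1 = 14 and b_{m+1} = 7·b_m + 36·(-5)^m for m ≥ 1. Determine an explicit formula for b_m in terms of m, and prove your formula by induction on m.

b_m = -3(-5)^m - 7^(m - 1)

Computing the first terms: b_1 = 14, b_2 = -82, b_3 = 326. This suggests b_m = -3(-5)^m - 7^(m - 1).
For the base case m = 1: the formula gives 14 = 14 = b_1.
Suppose the result is true for m = r, so b_r = -3(-5)^r - 7^(r - 1).
Then b_{r+1} = 7·b_r + 36·(-5)^r = 7·(-3(-5)^r - 7^(r - 1)) + 36·(-5)^r = -3(-5)^(r + 1) - 7^r = -3(-5)^(r+1) - 7^((r+1) - 1),
which is the claimed formula at m = r+1.
By the principle of mathematical induction, the result holds for all m ≥ 1.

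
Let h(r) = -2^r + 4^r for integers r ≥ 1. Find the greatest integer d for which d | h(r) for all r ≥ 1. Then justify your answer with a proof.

Computing the first values: h(1) = 2 and h(2) = 12; gcd(2, 12) = 2, so d ≤ 2.
We prove 2 | -2^r + 4^r for all r ≥ 1 by induction on r.
When r = 1: h(1) = 2 = 2·(1), so 2 | h(1).
Inductive step: suppose the statement holds for some p ≥ 1, i.e. 2 | h(p). Then
4^{p+1} − 2^{p+1} = 4·4^p − 2·2^p = 4·(4^p − 2^p) + (2)·2^p. The first term is divisible by 2 by the inductive hypothesis, and the second term (2)·2^p is divisible by 2 since 2 | 2. Hence 2 | h(p+1).
This completes the induction.
Therefore the largest such d is 2.

d = 2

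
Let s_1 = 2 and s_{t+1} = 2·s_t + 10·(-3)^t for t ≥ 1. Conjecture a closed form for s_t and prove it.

Computing the first terms: s_1 = 2, s_2 = -26, s_3 = 38. This suggests s_t = -2(-3)^t - 2^(t + 1).
When t = 1: the formula gives 2 = 2 = s_1.
Suppose the result is true for t = i, so s_i = -2(-3)^i - 2^(i + 1).
Then s_{i+1} = 2·s_i + 10·(-3)^i = 2·(-2(-3)^i - 2^(i + 1)) + 10·(-3)^i = -2(-3)^(i + 1) - 2^(i + 2) = -2(-3)^(i+1) - 2^((i+1) + 1),
which is the claimed formula at t = i+1.
This completes the induction.

s_t = -2(-3)^t - 2^(t + 1)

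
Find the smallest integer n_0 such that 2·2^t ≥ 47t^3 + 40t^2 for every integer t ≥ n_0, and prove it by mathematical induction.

n_0 = 17

At t = 16: 131072 < 202752, so the inequality fails and n_0 ≥ 17. We prove 2·2^t ≥ 47t^3 + 40t^2 for all t ≥ 17.
When t = 17: 2·2^t = 262144 and 47t^3 + 40t^2 = 242471, so 262144 ≥ 242471.
Suppose the result is true for t = p, so 2·2^p ≥ 47p^3 + 40p^2.
Then 2·2^(p + 1) = 2·(2·2^p) ≥ 2·(47p^3 + 40p^2).
Also, for p ≥ 17 we have 2·(47p^3 + 40p^2) ≥ 47(p+1)^3 + 40(p+1)^2, since 2·(47p^3 + 40p^2) − (47(p+1)^3 + 40(p+1)^2) = 47p^3 - 101p^2 - 221p - 87, which is nonnegative for all p ≥ 17.
Combining, 2·2^(p + 1) ≥ 47(p+1)^3 + 40(p+1)^2.
By the principle of mathematical induction, the result holds for all t ≥ 17.
Hence the smallest such n_0 is 17.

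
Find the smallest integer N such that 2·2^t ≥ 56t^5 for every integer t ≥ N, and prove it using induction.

N = 30

At t = 29: 1073741824 < 1148624344, so the inequality fails and N ≥ 30. We prove 2·2^t ≥ 56t^5 for all t ≥ 30.
For the base case t = 30: 2·2^t = 2147483648 and 56t^5 = 1360800000, so 2147483648 ≥ 1360800000.
Suppose the result is true for t = p, so 2·2^p ≥ 56p^5.
Then 2·2^(p + 1) = 2·(2·2^p) ≥ 2·(56p^5).
Also, for p ≥ 30 we have 2·(56p^5) ≥ 56(p+1)^5, since 2 ≥ (1 + 1/p)^5 for all p ≥ 30.
Combining, 2·2^(p + 1) ≥ 56(p+1)^5.
By the principle of mathematical induction, the result holds for all t ≥ 30.
Hence the smallest such N is 30.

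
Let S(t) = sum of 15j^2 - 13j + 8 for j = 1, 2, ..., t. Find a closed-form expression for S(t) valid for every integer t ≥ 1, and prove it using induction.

We claim S(t) = t(5t^2 + t + 4) for all t ≥ 1.
Base case (t = 1): S(1) = 10, and the closed form gives 10. They agree.
For the inductive step, assume it holds for an arbitrary j ≥ 1, so S(j) = j(5j^2 + j + 4).
Then S(j+1) = S(j) + (15j^2 + 17j + 10) = (j(5j^2 + j + 4)) + (15j^2 + 17j + 10).
Simplifying, S(j+1) = (j + 1)(5j^2 + 11j + 10) = (j+1)(5(j+1)^2 + (j+1) + 4),
which is the closed form with t = j+1.
This completes the induction.

S(t) = t(5t^2 + t + 4)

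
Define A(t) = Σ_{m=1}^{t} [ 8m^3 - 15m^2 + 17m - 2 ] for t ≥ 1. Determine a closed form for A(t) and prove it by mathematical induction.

A(t) = t(2t^3 - t^2 + 3t + 4)

We claim A(t) = t(2t^3 - t^2 + 3t + 4) for all t ≥ 1.
Base case (t = 1): A(1) = 8, and the closed form gives 8. They agree.
Suppose the result is true for t = m, so A(m) = m(2m^3 - m^2 + 3m + 4).
Then A(m+1) = A(m) + (8m^3 + 9m^2 + 11m + 8) = (m(2m^3 - m^2 + 3m + 4)) + (8m^3 + 9m^2 + 11m + 8).
Simplifying, A(m+1) = (m + 1)(2m^3 + 5m^2 + 7m + 8) = (m+1)(2(m+1)^3 - (m+1)^2 + 3(m+1) + 4),
which is the closed form with t = m+1.
This completes the induction.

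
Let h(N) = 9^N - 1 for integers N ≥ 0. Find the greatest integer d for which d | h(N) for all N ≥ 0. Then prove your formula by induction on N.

Computing the first values: h(0) = 0 and h(1) = 8; gcd(0, 8) = 8, so d ≤ 8.
We prove 8 | 9^N - 1 for all N ≥ 0 by induction on N.
When N = 0: h(0) = 0 = 8·(0), so 8 | h(0).
Inductive step: suppose the statement holds for some i ≥ 0, i.e. 8 | h(i). Then
h(i+1) = 9^(i+1) - 1 = 9·(9^i - 1) + 8 = 9·h(i) + 8. The first term is divisible by 8 by the inductive hypothesis, and 8 is divisible by 8. Hence 8 | h(i+1).
This completes the induction.
Therefore the largest such d is 8.

d = 8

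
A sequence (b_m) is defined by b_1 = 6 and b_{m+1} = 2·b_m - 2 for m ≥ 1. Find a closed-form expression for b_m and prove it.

Computing the first terms: b_1 = 6, b_2 = 10, b_3 = 18. This suggests b_m = 2^(m + 1) + 2.
Base case (m = 1): the formula gives 6 = 6 = b_1.
Inductive step: assume the claim holds for m = j, so b_j = 2^(j + 1) + 2.
Then b_{j+1} = 2·b_j - 2 = 2·(2^(j + 1) + 2) - 2 = 2^(j + 2) + 2 = 2^((j+1) + 1) + 2,
which is the claimed formula at m = j+1.
Hence, by induction on m, the claim holds for every m ≥ 1.

b_m = 2^(m + 1) + 2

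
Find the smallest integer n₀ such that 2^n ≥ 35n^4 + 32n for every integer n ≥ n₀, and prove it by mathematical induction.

n₀ = 24

At n = 23: 8388608 < 9795171, so the inequality fails and n₀ ≥ 24. We prove 2^n ≥ 35n^4 + 32n for all n ≥ 24.
When n = 24: 2^n = 16777216 and 35n^4 + 32n = 11612928, so 16777216 ≥ 11612928.
Inductive step: assume the claim holds for n = i, so 2^i ≥ 35i^4 + 32i.
Then 2^(i + 1) = 2·(2^i) ≥ 2·(35i^4 + 32i).
Also, for i ≥ 24 we have 2·(35i^4 + 32i) ≥ 35(i+1)^4 + 32(i+1), since 2·(35i^4 + 32i) − (35(i+1)^4 + 32(i+1)) = 35i^4 - 140i^3 - 210i^2 - 108i - 67, which is nonnegative for all i ≥ 24.
Combining, 2^(i + 1) ≥ 35(i+1)^4 + 32(i+1).
By the principle of mathematical induction, the result holds for all n ≥ 24.
Hence the smallest such n₀ is 24.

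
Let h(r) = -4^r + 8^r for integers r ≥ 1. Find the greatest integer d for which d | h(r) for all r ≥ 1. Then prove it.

d = 4

Computing the first values: h(1) = 4 and h(2) = 48; gcd(4, 48) = 4, so d ≤ 4.
We prove 4 | -4^r + 8^r for all r ≥ 1 by induction on r.
When r = 1: h(1) = 4 = 4·(1), so 4 | h(1).
For the inductive step, assume it holds for an arbitrary i ≥ 1, i.e. 4 | h(i). Then
8^{i+1} − 4^{i+1} = 8·8^i − 4·4^i = 8·(8^i − 4^i) + (4)·4^i. The first term is divisible by 4 by the inductive hypothesis, and the second term (4)·4^i is divisible by 4 since 4 | 4. Hence 4 | h(i+1).
By induction, the statement is established for all r ≥ 1.
Therefore the largest such d is 4.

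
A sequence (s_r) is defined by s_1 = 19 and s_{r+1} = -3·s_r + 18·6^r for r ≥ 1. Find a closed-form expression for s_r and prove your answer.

Computing the first terms: s_1 = 19, s_2 = 51, s_3 = 495. This suggests s_r = 7(-3)^(r - 1) + 2·6^r.
Base case (r = 1): the formula gives 19 = 19 = s_1.
Inductive step: suppose the statement holds for some m ≥ 1, so s_m = 7(-3)^(m - 1) + 2·6^m.
Then s_{m+1} = -3·s_m + 18·6^m = -3·(7(-3)^(m - 1) + 2·6^m) + 18·6^m = 7(-3)^m + 2·6^(m + 1) = 7(-3)^((m+1) - 1) + 2·6^(m+1),
which is the claimed formula at r = m+1.
Hence, by induction on r, the claim holds for every r ≥ 1.

s_r = 7(-3)^(r - 1) + 2·6^r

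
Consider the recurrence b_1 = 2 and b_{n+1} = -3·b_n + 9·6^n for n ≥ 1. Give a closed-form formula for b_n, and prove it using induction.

Computing the first terms: b_1 = 2, b_2 = 48, b_3 = 180. This suggests b_n = -4(-3)^(n - 1) + 6^n.
Base step (n = 1): the formula gives 2 = 2 = b_1.
Inductive step: suppose the statement holds for some r ≥ 1, so b_r = -4(-3)^(r - 1) + 6^r.
Then b_{r+1} = -3·b_r + 9·6^r = -3·(-4(-3)^(r - 1) + 6^r) + 9·6^r = -4(-3)^r + 6^(r + 1) = -4(-3)^((r+1) - 1) + 6^(r+1),
which is the claimed formula at n = r+1.
By induction, the statement is established for all n ≥ 1.

b_n = -4(-3)^(n - 1) + 6^n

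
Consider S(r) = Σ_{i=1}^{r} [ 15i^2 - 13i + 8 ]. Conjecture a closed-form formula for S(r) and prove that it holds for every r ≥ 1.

S(r) = r(5r^2 + r + 4)

We claim S(r) = r(5r^2 + r + 4) for all r ≥ 1.
For the base case r = 1: S(1) = 10, and the closed form gives 10. They agree.
Inductive step: assume the claim holds for r = i, so S(i) = i(5i^2 + i + 4).
Then S(i+1) = S(i) + (15i^2 + 17i + 10) = (i(5i^2 + i + 4)) + (15i^2 + 17i + 10).
Simplifying, S(i+1) = (i + 1)(5i^2 + 11i + 10) = (i+1)(5(i+1)^2 + (i+1) + 4),
which is the closed form with r = i+1.
Hence, by induction on r, the claim holds for every r ≥ 1.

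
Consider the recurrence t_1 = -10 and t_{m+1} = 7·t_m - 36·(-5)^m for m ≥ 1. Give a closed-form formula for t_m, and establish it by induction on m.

Computing the first terms: t_1 = -10, t_2 = 110, t_3 = -130. This suggests t_m = 3(-5)^m + 5·7^(m - 1).
When m = 1: the formula gives -10 = -10 = t_1.
Inductive step: assume the claim holds for m = j, so t_j = 3(-5)^j + 5·7^(j - 1).
Then t_{j+1} = 7·t_j - 36·(-5)^j = 7·(3(-5)^j + 5·7^(j - 1)) - 36·(-5)^j = 3(-5)^(j + 1) + 5·7^j = 3(-5)^(j+1) + 5·7^((j+1) - 1),
which is the claimed formula at m = j+1.
This completes the induction.

t_m = 3(-5)^m + 5·7^(m - 1)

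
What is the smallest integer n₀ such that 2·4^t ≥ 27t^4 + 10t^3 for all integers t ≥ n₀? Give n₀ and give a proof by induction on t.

At t = 7: 32768 < 68257, so the inequality fails and n₀ ≥ 8. We prove 2·4^t ≥ 27t^4 + 10t^3 for all t ≥ 8.
Base step (t = 8): 2·4^t = 131072 and 27t^4 + 10t^3 = 115712, so 131072 ≥ 115712.
Inductive step: suppose the statement holds for some k ≥ 8, so 2·4^k ≥ 27k^4 + 10k^3.
Then 2·4^(k + 1) = 4·(2·4^k) ≥ 4·(27k^4 + 10k^3).
Also, for k ≥ 8 we have 4·(27k^4 + 10k^3) ≥ 27(k+1)^4 + 10(k+1)^3, since 4·(27k^4 + 10k^3) − (27(k+1)^4 + 10(k+1)^3) = 81k^4 - 78k^3 - 192k^2 - 138k - 37, which is nonnegative for all k ≥ 8.
Combining, 2·4^(k + 1) ≥ 27(k+1)^4 + 10(k+1)^3.
By the principle of mathematical induction, the result holds for all t ≥ 8.
Hence the smallest such n₀ is 8.

n₀ = 8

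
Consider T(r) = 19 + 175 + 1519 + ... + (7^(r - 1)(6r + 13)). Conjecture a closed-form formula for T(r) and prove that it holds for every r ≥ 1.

T(r) = 7^r(r + 2) - 2

We claim T(r) = 7^r(r + 2) - 2 for all r ≥ 1.
When r = 1: T(1) = 19, and the closed form gives 19. They agree.
For the inductive step, assume it holds for an arbitrary i ≥ 1, so T(i) = 7^i(i + 2) - 2.
Then T(i+1) = T(i) + (7^i(6i + 19)) = (7^i(i + 2) - 2) + (7^i(6i + 19)).
Simplifying, T(i+1) = 7·7^i·i + 21·7^i - 2 = 7^(i+1)((i+1) + 2) - 2,
which is the closed form with r = i+1.
By induction, the statement is established for all r ≥ 1.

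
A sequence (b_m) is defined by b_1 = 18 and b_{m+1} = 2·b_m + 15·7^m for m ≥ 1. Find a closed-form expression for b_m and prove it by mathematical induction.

b_m = -3·2^(m - 1) + 3·7^m

Computing the first terms: b_1 = 18, b_2 = 141, b_3 = 1017. This suggests b_m = -3·2^(m - 1) + 3·7^m.
Base step (m = 1): the formula gives 18 = 18 = b_1.
For the inductive step, assume it holds for an arbitrary j ≥ 1, so b_j = -3·2^(j - 1) + 3·7^j.
Then b_{j+1} = 2·b_j + 15·7^j = 2·(-3·2^(j - 1) + 3·7^j) + 15·7^j = -3·2^j + 3·7^(j + 1) = -3·2^((j+1) - 1) + 3·7^(j+1),
which is the claimed formula at m = j+1.
By the principle of mathematical induction, the result holds for all m ≥ 1.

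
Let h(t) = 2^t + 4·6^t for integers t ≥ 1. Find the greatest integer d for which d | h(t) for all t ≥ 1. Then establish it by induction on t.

d = 2

Computing the first values: h(1) = 26 and h(2) = 148; gcd(26, 148) = 2, so d ≤ 2.
We prove 2 | 2^t + 4·6^t for all t ≥ 1 by induction on t.
Base step (t = 1): h(1) = 26 = 2·(13), so 2 | h(1).
For the inductive step, assume it holds for an arbitrary k ≥ 1, i.e. 2 | h(k). Then
h(k+1) − 6·h(k) = (2^(k+1) + 4·6^(k+1)) − 6·(2^k + 4·6^k) = (1)·2^k·(2 − 6) = (-4)·2^k. Since 2 | h(k) by the inductive hypothesis, 2 | 6·h(k); and 2 | -4 since -4 = 2·-2. Therefore 2 | h(k+1).
This completes the induction.
Therefore the largest such d is 2.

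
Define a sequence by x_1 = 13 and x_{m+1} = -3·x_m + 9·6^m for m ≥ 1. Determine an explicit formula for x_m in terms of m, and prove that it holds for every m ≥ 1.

x_m = 7(-3)^(m - 1) + 6^m

Computing the first terms: x_1 = 13, x_2 = 15, x_3 = 279. This suggests x_m = 7(-3)^(m - 1) + 6^m.
Base case (m = 1): the formula gives 13 = 13 = x_1.
Inductive step: suppose the statement holds for some k ≥ 1, so x_k = 7(-3)^(k - 1) + 6^k.
Then x_{k+1} = -3·x_k + 9·6^k = -3·(7(-3)^(k - 1) + 6^k) + 9·6^k = 7(-3)^k + 6^(k + 1) = 7(-3)^((k+1) - 1) + 6^(k+1),
which is the claimed formula at m = k+1.
Hence, by induction on m, the claim holds for every m ≥ 1.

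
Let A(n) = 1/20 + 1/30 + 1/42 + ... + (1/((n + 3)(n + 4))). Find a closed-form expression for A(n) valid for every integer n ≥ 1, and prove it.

We claim A(n) = n/(4(n + 4)) for all n ≥ 1.
Base step (n = 1): A(1) = 1/20, and the closed form gives 1/20. They agree.
Inductive step: suppose the statement holds for some m ≥ 1, so A(m) = m/(4(m + 4)).
Then A(m+1) = A(m) + (1/((m + 4)(m + 5))) = (m/(4(m + 4))) + (1/((m + 4)(m + 5))).
Simplifying, A(m+1) = (m + 1)/(4(m + 5)) = (m+1)/(4((m+1) + 4)),
which is the closed form with n = m+1.
By induction, the statement is established for all n ≥ 1.

A(n) = n/(4(n + 4))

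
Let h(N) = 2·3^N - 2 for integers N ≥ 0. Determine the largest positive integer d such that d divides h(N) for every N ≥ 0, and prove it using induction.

Computing the first values: h(0) = 0 and h(1) = 4; gcd(0, 4) = 4, so d ≤ 4.
We prove 4 | 2·3^N - 2 for all N ≥ 0 by induction on N.
Base step (N = 0): h(0) = 0 = 4·(0), so 4 | h(0).
For the inductive step, assume it holds for an arbitrary r ≥ 0, i.e. 4 | h(r). Then
h(r+1) = 2·3^(r+1) - 2 = 3·(2·3^r - 2) + 4 = 3·h(r) + 4. The first term is divisible by 4 by the inductive hypothesis, and 4 is divisible by 4. Hence 4 | h(r+1).
Hence, by induction on N, the claim holds for every N ≥ 0.
Therefore the largest such d is 4.

d = 4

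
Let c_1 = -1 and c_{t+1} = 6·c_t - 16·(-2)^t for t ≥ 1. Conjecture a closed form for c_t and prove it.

Computing the first terms: c_1 = -1, c_2 = 26, c_3 = 92. This suggests c_t = -(-2)^(t + 1) + 3·6^(t - 1).
Base case (t = 1): the formula gives -1 = -1 = c_1.
Inductive step: suppose the statement holds for some j ≥ 1, so c_j = -(-2)^(j + 1) + 3·6^(j - 1).
Then c_{j+1} = 6·c_j - 16·(-2)^j = 6·(-(-2)^(j + 1) + 3·6^(j - 1)) - 16·(-2)^j = -(-2)^(j + 2) + 3·6^j = -(-2)^((j+1) + 1) + 3·6^((j+1) - 1),
which is the claimed formula at t = j+1.
By the principle of mathematical induction, the result holds for all t ≥ 1.

c_t = -(-2)^(t + 1) + 3·6^(t - 1)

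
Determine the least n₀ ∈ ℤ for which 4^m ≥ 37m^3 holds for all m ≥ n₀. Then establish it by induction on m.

At m = 6: 4096 < 7992, so the inequality fails and n₀ ≥ 7. We prove 4^m ≥ 37m^3 for all m ≥ 7.
When m = 7: 4^m = 16384 and 37m^3 = 12691, so 16384 ≥ 12691.
Inductive step: assume the claim holds for m = p, so 4^p ≥ 37p^3.
Then 4^(p + 1) = 4·(4^p) ≥ 4·(37p^3).
Also, for p ≥ 7 we have 4·(37p^3) ≥ 37(p+1)^3, since 4 ≥ (1 + 1/p)^3 for all p ≥ 7.
Combining, 4^(p + 1) ≥ 37(p+1)^3.
By the principle of mathematical induction, the result holds for all m ≥ 7.
Hence the smallest such n₀ is 7.

n₀ = 7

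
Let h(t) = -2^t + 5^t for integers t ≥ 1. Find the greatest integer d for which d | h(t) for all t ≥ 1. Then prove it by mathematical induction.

Computing the first values: h(1) = 3 and h(2) = 21; gcd(3, 21) = 3, so d ≤ 3.
We prove 3 | -2^t + 5^t for all t ≥ 1 by induction on t.
When t = 1: h(1) = 3 = 3·(1), so 3 | h(1).
Inductive step: assume the claim holds for t = r, i.e. 3 | h(r). Then
5^{r+1} − 2^{r+1} = 5·5^r − 2·2^r = 5·(5^r − 2^r) + (3)·2^r. The first term is divisible by 3 by the inductive hypothesis, and the second term (3)·2^r is divisible by 3 since 3 | 3. Hence 3 | h(r+1).
This completes the induction.
Therefore the largest such d is 3.

d = 3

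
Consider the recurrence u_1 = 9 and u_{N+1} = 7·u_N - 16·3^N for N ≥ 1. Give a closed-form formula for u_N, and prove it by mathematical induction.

Computing the first terms: u_1 = 9, u_2 = 15, u_3 = -39. This suggests u_N = 4·3^N - 3·7^(N - 1).
Base step (N = 1): the formula gives 9 = 9 = u_1.
Inductive step: suppose the statement holds for some p ≥ 1, so u_p = 4·3^p - 3·7^(p - 1).
Then u_{p+1} = 7·u_p - 16·3^p = 7·(4·3^p - 3·7^(p - 1)) - 16·3^p = 4·3^(p + 1) - 3·7^p = 4·3^(p+1) - 3·7^((p+1) - 1),
which is the claimed formula at N = p+1.
This completes the induction.

u_N = 4·3^N - 3·7^(N - 1)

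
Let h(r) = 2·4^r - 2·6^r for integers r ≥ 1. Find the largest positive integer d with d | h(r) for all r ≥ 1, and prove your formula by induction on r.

d = 4

Computing the first values: h(1) = -4 and h(2) = -40; gcd(-4, -40) = 4, so d ≤ 4.
We prove 4 | 2·4^r - 2·6^r for all r ≥ 1 by induction on r.
For the base case r = 1: h(1) = -4 = 4·(-1), so 4 | h(1).
For the inductive step, assume it holds for an arbitrary m ≥ 1, i.e. 4 | h(m). Then
h(m+1) − 6·h(m) = (2·4^(m+1) - 2·6^(m+1)) − 6·(2·4^m - 2·6^m) = (2)·4^m·(4 − 6) = (-4)·4^m. Since 4 | h(m) by the inductive hypothesis, 4 | 6·h(m); and 4 | -4 since -4 = 4·-1. Therefore 4 | h(m+1).
This completes the induction.
Therefore the largest such d is 4.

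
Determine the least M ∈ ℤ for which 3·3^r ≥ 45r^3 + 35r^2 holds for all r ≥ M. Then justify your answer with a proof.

M = 9

At r = 8: 19683 < 25280, so the inequality fails and M ≥ 9. We prove 3·3^r ≥ 45r^3 + 35r^2 for all r ≥ 9.
Base step (r = 9): 3·3^r = 59049 and 45r^3 + 35r^2 = 35640, so 59049 ≥ 35640.
Suppose the result is true for r = m, so 3·3^m ≥ 45m^3 + 35m^2.
Then 3·3^(m + 1) = 3·(3·3^m) ≥ 3·(45m^3 + 35m^2).
Also, for m ≥ 9 we have 3·(45m^3 + 35m^2) ≥ 45(m+1)^3 + 35(m+1)^2, since 3·(45m^3 + 35m^2) − (45(m+1)^3 + 35(m+1)^2) = 90m^3 - 65m^2 - 205m - 80, which is nonnegative for all m ≥ 9.
Combining, 3·3^(m + 1) ≥ 45(m+1)^3 + 35(m+1)^2.
This completes the induction.
Hence the smallest such M is 9.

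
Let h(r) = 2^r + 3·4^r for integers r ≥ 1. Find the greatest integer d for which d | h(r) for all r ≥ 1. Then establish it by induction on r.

Computing the first values: h(1) = 14 and h(2) = 52; gcd(14, 52) = 2, so d ≤ 2.
We prove 2 | 2^r + 3·4^r for all r ≥ 1 by induction on r.
For the base case r = 1: h(1) = 14 = 2·(7), so 2 | h(1).
Inductive step: suppose the statement holds for some k ≥ 1, i.e. 2 | h(k). Then
h(k+1) − 4·h(k) = (2^(k+1) + 3·4^(k+1)) − 4·(2^k + 3·4^k) = (1)·2^k·(2 − 4) = (-2)·2^k. Since 2 | h(k) by the inductive hypothesis, 2 | 4·h(k); and 2 | -2 since -2 = 2·-1. Therefore 2 | h(k+1).
Hence, by induction on r, the claim holds for every r ≥ 1.
Therefore the largest such d is 2.

d = 2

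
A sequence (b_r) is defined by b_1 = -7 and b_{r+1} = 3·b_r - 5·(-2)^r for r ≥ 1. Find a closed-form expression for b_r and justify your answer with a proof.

b_r = (-2)^r - 5·3^(r - 1)

Computing the first terms: b_1 = -7, b_2 = -11, b_3 = -53. This suggests b_r = (-2)^r - 5·3^(r - 1).
Base case (r = 1): the formula gives -7 = -7 = b_1.
For the inductive step, assume it holds for an arbitrary j ≥ 1, so b_j = (-2)^j - 5·3^(j - 1).
Then b_{j+1} = 3·b_j - 5·(-2)^j = 3·((-2)^j - 5·3^(j - 1)) - 5·(-2)^j = (-2)^(j + 1) - 5·3^j = (-2)^(j+1) - 5·3^((j+1) - 1),
which is the claimed formula at r = j+1.
This completes the induction.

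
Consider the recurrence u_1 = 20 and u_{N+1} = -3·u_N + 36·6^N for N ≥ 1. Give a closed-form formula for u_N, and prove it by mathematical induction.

u_N = -4(-3)^(N - 1) + 4·6^N

Computing the first terms: u_1 = 20, u_2 = 156, u_3 = 828. This suggests u_N = -4(-3)^(N - 1) + 4·6^N.
For the base case N = 1: the formula gives 20 = 20 = u_1.
Inductive step: suppose the statement holds for some p ≥ 1, so u_p = -4(-3)^(p - 1) + 4·6^p.
Then u_{p+1} = -3·u_p + 36·6^p = -3·(-4(-3)^(p - 1) + 4·6^p) + 36·6^p = -4(-3)^p + 4·6^(p + 1) = -4(-3)^((p+1) - 1) + 4·6^(p+1),
which is the claimed formula at N = p+1.
This completes the induction.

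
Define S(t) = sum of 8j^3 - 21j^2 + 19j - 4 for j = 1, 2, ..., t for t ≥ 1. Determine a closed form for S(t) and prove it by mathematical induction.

We claim S(t) = t(2t^3 - 3t^2 + t + 2) for all t ≥ 1.
Base step (t = 1): S(1) = 2, and the closed form gives 2. They agree.
Inductive step: suppose the statement holds for some j ≥ 1, so S(j) = j(2j^3 - 3j^2 + j + 2).
Then S(j+1) = S(j) + (8j^3 + 3j^2 + j + 2) = (j(2j^3 - 3j^2 + j + 2)) + (8j^3 + 3j^2 + j + 2).
Simplifying, S(j+1) = (j + 1)(2j^3 + 3j^2 + j + 2) = (j+1)(2(j+1)^3 - 3(j+1)^2 + (j+1) + 2),
which is the closed form with t = j+1.
By the principle of mathematical induction, the result holds for all t ≥ 1.

S(t) = t(2t^3 - 3t^2 + t + 2)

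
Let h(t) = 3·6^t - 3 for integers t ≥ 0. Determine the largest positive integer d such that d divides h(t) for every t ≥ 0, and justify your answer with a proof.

d = 15

Computing the first values: h(0) = 0 and h(1) = 15; gcd(0, 15) = 15, so d ≤ 15.
We prove 15 | 3·6^t - 3 for all t ≥ 0 by induction on t.
Base case (t = 0): h(0) = 0 = 15·(0), so 15 | h(0).
For the inductive step, assume it holds for an arbitrary k ≥ 0, i.e. 15 | h(k). Then
h(k+1) = 3·6^(k+1) - 3 = 6·(3·6^k - 3) + 15 = 6·h(k) + 15. The first term is divisible by 15 by the inductive hypothesis, and 15 is divisible by 15. Hence 15 | h(k+1).
Hence, by induction on t, the claim holds for every t ≥ 0.
Therefore the largest such d is 15.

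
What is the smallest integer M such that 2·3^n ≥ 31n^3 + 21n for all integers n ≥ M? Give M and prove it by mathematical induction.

M = 9

At n = 8: 13122 < 16040, so the inequality fails and M ≥ 9. We prove 2·3^n ≥ 31n^3 + 21n for all n ≥ 9.
For the base case n = 9: 2·3^n = 39366 and 31n^3 + 21n = 22788, so 39366 ≥ 22788.
For the inductive step, assume it holds for an arbitrary p ≥ 9, so 2·3^p ≥ 31p^3 + 21p.
Then 2·3^(p + 1) = 3·(2·3^p) ≥ 3·(31p^3 + 21p).
Also, for p ≥ 9 we have 3·(31p^3 + 21p) ≥ 31(p+1)^3 + 21(p+1), since 3·(31p^3 + 21p) − (31(p+1)^3 + 21(p+1)) = 62p^3 - 93p^2 - 51p - 52, which is nonnegative for all p ≥ 9.
Combining, 2·3^(p + 1) ≥ 31(p+1)^3 + 21(p+1).
By induction, the statement is established for all n ≥ 9.
Hence the smallest such M is 9.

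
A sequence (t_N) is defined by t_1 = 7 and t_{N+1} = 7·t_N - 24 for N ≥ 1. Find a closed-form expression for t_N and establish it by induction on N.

Computing the first terms: t_1 = 7, t_2 = 25, t_3 = 151. This suggests t_N = 3·7^(N - 1) + 4.
Base step (N = 1): the formula gives 7 = 7 = t_1.
Inductive step: suppose the statement holds for some r ≥ 1, so t_r = 3·7^(r - 1) + 4.
Then t_{r+1} = 7·t_r - 24 = 7·(3·7^(r - 1) + 4) - 24 = 3·7^r + 4 = 3·7^((r+1) - 1) + 4,
which is the claimed formula at N = r+1.
Hence, by induction on N, the claim holds for every N ≥ 1.

t_N = 3·7^(N - 1) + 4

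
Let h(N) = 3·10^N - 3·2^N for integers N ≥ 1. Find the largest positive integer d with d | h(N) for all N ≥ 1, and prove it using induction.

Computing the first values: h(1) = 24 and h(2) = 288; gcd(24, 288) = 24, so d ≤ 24.
We prove 24 | 3·10^N - 3·2^N for all N ≥ 1 by induction on N.
Base case (N = 1): h(1) = 24 = 24·(1), so 24 | h(1).
Suppose the result is true for N = m, i.e. 24 | h(m). Then
h(m+1) − 10·h(m) = (3·10^(m+1) - 3·2^(m+1)) − 10·(3·10^m - 3·2^m) = (-3)·2^m·(2 − 10) = (24)·2^m. Since 24 | h(m) by the inductive hypothesis, 24 | 10·h(m); and 24 | 24 since 24 = 24·1. Therefore 24 | h(m+1).
Hence, by induction on N, the claim holds for every N ≥ 1.
Therefore the largest such d is 24.

d = 24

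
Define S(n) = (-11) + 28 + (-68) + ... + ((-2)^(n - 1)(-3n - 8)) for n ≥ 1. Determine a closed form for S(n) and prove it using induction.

S(n) = (-2)^n(n + 3) - 3

We claim S(n) = (-2)^n(n + 3) - 3 for all n ≥ 1.
Base step (n = 1): S(1) = -11, and the closed form gives -11. They agree.
Suppose the result is true for n = i, so S(i) = (-2)^i(i + 3) - 3.
Then S(i+1) = S(i) + ((-2)^i(-3i - 11)) = ((-2)^i(i + 3) - 3) + ((-2)^i(-3i - 11)).
Simplifying, S(i+1) = -2(-2)^i·i - 8(-2)^i - 3 = (-2)^(i+1)((i+1) + 3) - 3,
which is the closed form with n = i+1.
By the principle of mathematical induction, the result holds for all n ≥ 1.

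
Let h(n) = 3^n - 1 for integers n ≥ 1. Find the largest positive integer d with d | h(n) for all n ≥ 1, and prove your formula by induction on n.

Computing the first values: h(1) = 2 and h(2) = 8; gcd(2, 8) = 2, so d ≤ 2.
We prove 2 | 3^n - 1 for all n ≥ 1 by induction on n.
For the base case n = 1: h(1) = 2 = 2·(1), so 2 | h(1).
For the inductive step, assume it holds for an arbitrary r ≥ 1, i.e. 2 | h(r). Then
3^{r+1} − 1^{r+1} = 3·3^r − 1·1^r = 3·(3^r − 1^r) + (2)·1^r. The first term is divisible by 2 by the inductive hypothesis, and the second term (2)·1^r is divisible by 2 since 2 | 2. Hence 2 | h(r+1).
This completes the induction.
Therefore the largest such d is 2.

d = 2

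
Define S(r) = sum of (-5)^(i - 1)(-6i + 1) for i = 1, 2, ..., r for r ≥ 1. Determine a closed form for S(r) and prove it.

We claim S(r) = (-5)^r·r for all r ≥ 1.
When r = 1: S(1) = -5, and the closed form gives -5. They agree.
Suppose the result is true for r = i, so S(i) = (-5)^i·i.
Then S(i+1) = S(i) + ((-5)^i(-6i - 5)) = ((-5)^i·i) + ((-5)^i(-6i - 5)).
Simplifying, S(i+1) = (-5)^(i + 1)(i + 1) = (-5)^(i+1)·(i+1),
which is the closed form with r = i+1.
Hence, by induction on r, the claim holds for every r ≥ 1.

S(r) = (-5)^r·r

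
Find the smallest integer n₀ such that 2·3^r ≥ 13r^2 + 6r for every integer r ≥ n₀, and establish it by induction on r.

At r = 4: 162 < 232, so the inequality fails and n₀ ≥ 5. We prove 2·3^r ≥ 13r^2 + 6r for all r ≥ 5.
Base step (r = 5): 2·3^r = 486 and 13r^2 + 6r = 355, so 486 ≥ 355.
For the inductive step, assume it holds for an arbitrary m ≥ 5, so 2·3^m ≥ 13m^2 + 6m.
Then 2·3^(m + 1) = 3·(2·3^m) ≥ 3·(13m^2 + 6m).
Also, for m ≥ 5 we have 3·(13m^2 + 6m) ≥ 13(m+1)^2 + 6(m+1), since 3·(13m^2 + 6m) − (13(m+1)^2 + 6(m+1)) = 26m^2 - 14m - 19, which is nonnegative for all m ≥ 5.
Combining, 2·3^(m + 1) ≥ 13(m+1)^2 + 6(m+1).
By induction, the statement is established for all r ≥ 5.
Hence the smallest such n₀ is 5.

n₀ = 5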